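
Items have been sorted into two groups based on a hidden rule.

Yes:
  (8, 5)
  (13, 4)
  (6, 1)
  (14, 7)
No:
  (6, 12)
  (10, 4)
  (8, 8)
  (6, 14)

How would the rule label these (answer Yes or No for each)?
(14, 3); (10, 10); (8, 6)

Yes, No, No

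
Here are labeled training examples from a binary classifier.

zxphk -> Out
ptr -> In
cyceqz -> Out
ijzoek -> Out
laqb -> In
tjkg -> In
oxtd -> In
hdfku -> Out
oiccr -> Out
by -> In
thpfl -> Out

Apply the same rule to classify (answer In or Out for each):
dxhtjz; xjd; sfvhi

'In' ⟺ length ≤ 4.
dxhtjz — length 6, hence Out.
xjd — length 3, hence In.
sfvhi — length 5, hence Out.

Out, In, Out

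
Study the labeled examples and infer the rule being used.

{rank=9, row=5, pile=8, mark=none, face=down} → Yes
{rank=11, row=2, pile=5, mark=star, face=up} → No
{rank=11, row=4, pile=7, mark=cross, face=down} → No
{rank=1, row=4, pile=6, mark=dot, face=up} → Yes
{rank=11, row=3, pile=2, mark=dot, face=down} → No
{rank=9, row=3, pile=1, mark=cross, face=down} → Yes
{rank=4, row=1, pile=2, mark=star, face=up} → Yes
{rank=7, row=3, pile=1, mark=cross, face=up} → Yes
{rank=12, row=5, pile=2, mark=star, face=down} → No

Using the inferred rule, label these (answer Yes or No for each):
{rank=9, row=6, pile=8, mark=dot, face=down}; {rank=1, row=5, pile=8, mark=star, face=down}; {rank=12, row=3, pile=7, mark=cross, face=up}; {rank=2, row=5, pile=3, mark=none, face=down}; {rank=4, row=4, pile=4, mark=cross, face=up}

Yes, Yes, No, Yes, Yes

All 'Yes' examples share one property — rank ≤ 9 — and every 'No' example lacks it.
{rank=9, row=6, pile=8, mark=dot, face=down}: Yes (rank = 9). {rank=1, row=5, pile=8, mark=star, face=down}: Yes (rank = 1). {rank=12, row=3, pile=7, mark=cross, face=up}: No (rank = 12). {rank=2, row=5, pile=3, mark=none, face=down}: Yes (rank = 2). {rank=4, row=4, pile=4, mark=cross, face=up}: Yes (rank = 4).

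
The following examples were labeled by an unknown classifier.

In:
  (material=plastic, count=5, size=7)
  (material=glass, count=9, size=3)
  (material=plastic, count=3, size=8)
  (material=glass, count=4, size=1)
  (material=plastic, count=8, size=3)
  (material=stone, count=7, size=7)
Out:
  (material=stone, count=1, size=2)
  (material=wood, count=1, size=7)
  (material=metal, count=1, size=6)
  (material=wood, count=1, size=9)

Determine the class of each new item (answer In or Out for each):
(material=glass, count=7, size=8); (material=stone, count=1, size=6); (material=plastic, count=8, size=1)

In, Out, In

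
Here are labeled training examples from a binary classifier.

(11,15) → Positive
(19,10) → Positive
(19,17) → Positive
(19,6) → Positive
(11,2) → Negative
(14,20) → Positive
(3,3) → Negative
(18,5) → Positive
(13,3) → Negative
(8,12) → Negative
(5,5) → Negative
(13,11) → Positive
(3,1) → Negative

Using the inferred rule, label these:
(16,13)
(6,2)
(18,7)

Positive, Negative, Positive

'Positive' ⟺ sum ≥ 23.
(16,13): 16+13 = 29, satisfies this → Positive.
(6,2): 6+2 = 8, fails the rule → Negative.
(18,7): 18+7 = 25, satisfies this → Positive.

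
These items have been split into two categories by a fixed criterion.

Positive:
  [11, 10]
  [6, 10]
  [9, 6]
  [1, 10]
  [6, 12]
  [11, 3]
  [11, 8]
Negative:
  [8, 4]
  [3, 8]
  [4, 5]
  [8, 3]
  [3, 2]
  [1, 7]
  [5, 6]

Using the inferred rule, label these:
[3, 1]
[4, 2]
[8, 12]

The distinguishing property — max ≥ 9 — holds for all the 'Positive' cases and none of the 'Negative' cases.
[3, 1]: Negative (max 3). [4, 2]: Negative (max 4). [8, 12]: Positive (max 12).

Negative, Negative, Positive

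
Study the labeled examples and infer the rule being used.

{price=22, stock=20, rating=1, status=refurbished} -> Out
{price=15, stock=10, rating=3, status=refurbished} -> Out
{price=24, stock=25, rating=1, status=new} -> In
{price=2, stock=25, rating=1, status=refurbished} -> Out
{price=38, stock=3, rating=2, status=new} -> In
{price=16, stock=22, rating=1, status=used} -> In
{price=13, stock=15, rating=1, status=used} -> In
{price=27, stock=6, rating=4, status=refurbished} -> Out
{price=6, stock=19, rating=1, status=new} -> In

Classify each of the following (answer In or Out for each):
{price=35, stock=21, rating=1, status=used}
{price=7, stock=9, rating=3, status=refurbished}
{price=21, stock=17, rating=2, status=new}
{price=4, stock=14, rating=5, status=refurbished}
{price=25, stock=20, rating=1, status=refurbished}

In, Out, In, Out, Out

The distinguishing property — status is not refurbished — holds for all the 'In' cases and none of the 'Out' cases.
{price=35, stock=21, rating=1, status=used} — status is used, hence In.
{price=7, stock=9, rating=3, status=refurbished} — status is refurbished, hence Out.
{price=21, stock=17, rating=2, status=new} — status is new, hence In.
{price=4, stock=14, rating=5, status=refurbished} — status is refurbished, hence Out.
{price=25, stock=20, rating=1, status=refurbished} — status is refurbished, hence Out.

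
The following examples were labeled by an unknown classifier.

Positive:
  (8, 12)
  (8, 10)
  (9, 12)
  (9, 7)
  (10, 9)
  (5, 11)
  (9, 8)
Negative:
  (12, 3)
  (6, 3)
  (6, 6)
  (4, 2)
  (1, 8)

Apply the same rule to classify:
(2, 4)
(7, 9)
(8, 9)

Negative, Positive, Positive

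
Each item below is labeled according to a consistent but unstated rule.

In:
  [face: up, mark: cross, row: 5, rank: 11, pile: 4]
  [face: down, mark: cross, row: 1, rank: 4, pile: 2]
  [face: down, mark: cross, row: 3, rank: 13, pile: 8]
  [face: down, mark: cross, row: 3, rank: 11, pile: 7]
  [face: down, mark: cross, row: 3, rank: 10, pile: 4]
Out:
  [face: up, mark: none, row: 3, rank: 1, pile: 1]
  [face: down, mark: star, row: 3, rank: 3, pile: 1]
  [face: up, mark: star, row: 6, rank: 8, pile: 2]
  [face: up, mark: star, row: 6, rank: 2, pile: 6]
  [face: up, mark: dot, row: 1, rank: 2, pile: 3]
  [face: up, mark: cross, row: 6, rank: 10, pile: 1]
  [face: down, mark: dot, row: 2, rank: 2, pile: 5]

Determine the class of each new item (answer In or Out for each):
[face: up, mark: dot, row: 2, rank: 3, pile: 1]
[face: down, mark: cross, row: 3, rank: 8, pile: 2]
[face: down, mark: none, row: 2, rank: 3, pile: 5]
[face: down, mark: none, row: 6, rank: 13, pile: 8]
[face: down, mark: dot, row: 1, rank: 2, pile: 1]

The classifier is using: mark is cross AND row ≤ 5.

Out, In, Out, Out, Out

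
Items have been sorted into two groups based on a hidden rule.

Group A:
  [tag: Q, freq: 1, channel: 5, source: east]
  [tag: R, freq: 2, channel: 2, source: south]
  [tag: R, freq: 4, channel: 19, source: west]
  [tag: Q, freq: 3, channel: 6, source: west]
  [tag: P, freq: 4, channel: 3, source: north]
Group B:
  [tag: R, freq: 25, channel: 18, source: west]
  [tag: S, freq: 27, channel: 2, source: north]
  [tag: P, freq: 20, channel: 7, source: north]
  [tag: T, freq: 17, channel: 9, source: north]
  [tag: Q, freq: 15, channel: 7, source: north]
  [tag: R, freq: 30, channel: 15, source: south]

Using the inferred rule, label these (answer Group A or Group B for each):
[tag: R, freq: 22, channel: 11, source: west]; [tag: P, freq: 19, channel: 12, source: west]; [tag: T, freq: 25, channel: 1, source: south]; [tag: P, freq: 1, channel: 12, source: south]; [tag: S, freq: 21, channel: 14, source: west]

Group B, Group B, Group B, Group A, Group B

Every 'Group A' example satisfies: freq ≤ 4. None of the 'Group B' examples do.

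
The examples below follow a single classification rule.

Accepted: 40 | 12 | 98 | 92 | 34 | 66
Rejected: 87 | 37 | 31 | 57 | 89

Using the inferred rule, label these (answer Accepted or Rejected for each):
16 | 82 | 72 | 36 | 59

Rule: even. This holds for each 'Accepted' example and fails for each 'Rejected' one.
Accepted: 16, since 16 is even.
Accepted: 82, since 82 is even.
Accepted: 72, since 72 is even.
Accepted: 36, since 36 is even.
Rejected: 59, since 59 is odd.

Accepted, Accepted, Accepted, Accepted, Rejected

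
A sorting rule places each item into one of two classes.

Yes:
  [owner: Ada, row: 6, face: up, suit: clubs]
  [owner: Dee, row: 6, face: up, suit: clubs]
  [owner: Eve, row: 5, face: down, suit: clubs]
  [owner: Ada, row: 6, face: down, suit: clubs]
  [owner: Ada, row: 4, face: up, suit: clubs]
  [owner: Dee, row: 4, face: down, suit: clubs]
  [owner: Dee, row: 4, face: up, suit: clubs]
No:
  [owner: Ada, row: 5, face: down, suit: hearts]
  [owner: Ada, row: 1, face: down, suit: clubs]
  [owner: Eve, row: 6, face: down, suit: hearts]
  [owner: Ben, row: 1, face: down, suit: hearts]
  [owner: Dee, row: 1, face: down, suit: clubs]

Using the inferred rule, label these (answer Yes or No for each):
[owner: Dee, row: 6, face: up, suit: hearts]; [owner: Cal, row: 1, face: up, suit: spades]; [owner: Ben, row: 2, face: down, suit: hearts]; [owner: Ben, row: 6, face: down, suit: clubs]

No, No, No, Yes

The classifier is using: suit is clubs AND row ≥ 4.
[owner: Dee, row: 6, face: up, suit: hearts]: No (suit is hearts, row = 6).
[owner: Cal, row: 1, face: up, suit: spades]: No (suit is spades, row = 1).
[owner: Ben, row: 2, face: down, suit: hearts]: No (suit is hearts, row = 2).
[owner: Ben, row: 6, face: down, suit: clubs]: Yes (suit is clubs, row = 6).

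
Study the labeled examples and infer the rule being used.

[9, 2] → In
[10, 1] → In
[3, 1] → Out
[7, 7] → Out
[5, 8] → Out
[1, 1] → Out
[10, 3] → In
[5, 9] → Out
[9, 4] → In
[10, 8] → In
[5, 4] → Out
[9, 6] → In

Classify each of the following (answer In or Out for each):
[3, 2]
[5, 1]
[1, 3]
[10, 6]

Out, Out, Out, In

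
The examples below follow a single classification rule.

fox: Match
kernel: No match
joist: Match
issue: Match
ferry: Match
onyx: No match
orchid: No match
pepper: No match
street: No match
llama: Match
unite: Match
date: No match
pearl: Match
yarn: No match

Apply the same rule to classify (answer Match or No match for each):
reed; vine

No match, No match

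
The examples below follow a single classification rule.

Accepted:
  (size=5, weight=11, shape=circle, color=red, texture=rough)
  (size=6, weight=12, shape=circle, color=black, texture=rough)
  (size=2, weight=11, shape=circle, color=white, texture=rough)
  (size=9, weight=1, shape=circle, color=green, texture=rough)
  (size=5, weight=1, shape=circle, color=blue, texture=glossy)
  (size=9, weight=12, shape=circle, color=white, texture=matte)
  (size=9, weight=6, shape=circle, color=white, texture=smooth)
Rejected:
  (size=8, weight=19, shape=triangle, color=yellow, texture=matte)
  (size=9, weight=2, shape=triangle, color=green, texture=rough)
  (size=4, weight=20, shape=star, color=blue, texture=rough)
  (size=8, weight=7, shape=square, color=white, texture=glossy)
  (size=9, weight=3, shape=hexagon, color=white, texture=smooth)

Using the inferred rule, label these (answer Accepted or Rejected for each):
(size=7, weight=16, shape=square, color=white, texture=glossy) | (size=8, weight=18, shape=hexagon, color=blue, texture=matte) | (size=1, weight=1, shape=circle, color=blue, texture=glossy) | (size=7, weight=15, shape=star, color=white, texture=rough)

Rejected, Rejected, Accepted, Rejected

All 'Accepted' examples share one property — shape is circle — and every 'Rejected' example lacks it.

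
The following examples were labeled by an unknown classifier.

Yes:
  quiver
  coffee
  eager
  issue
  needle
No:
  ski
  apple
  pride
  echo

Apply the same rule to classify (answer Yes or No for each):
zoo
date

No, No

The pattern is that an item is 'Yes' exactly when: has ≥ 3 vowels.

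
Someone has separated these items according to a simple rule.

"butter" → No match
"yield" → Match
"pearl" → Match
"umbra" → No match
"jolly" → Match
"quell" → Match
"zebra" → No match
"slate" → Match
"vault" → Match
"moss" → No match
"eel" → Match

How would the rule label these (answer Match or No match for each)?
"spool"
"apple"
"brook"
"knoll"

The distinguishing property — contains 'l' — holds for all the 'Match' cases and none of the 'No match' cases.
"spool" → has 'l' → Match. "apple" → has 'l' → Match. "brook" → no 'l' → No match. "knoll" → has 'l' → Match.

Match, Match, No match, Match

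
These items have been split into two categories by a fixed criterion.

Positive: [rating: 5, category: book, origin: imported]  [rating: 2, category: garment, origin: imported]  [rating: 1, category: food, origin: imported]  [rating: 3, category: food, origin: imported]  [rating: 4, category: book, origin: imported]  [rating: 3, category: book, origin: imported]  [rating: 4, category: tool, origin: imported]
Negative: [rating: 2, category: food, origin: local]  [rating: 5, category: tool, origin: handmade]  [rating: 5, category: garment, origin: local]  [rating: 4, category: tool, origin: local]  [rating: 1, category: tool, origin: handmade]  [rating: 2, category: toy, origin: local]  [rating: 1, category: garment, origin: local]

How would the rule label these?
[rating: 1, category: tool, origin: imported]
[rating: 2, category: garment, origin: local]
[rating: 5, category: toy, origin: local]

Positive, Negative, Negative

Rule: origin is imported. This holds for each 'Positive' example and fails for each 'Negative' one.
Positive: [rating: 1, category: tool, origin: imported], since origin is imported. Negative: [rating: 2, category: garment, origin: local], since origin is local. Negative: [rating: 5, category: toy, origin: local], since origin is local.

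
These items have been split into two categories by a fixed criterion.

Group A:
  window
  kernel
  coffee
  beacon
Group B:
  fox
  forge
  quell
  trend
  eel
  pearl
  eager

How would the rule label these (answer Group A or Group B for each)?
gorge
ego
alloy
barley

The pattern is that an item is 'Group A' exactly when: even length.
gorge → length 5 → Group B. ego → length 3 → Group B. alloy → length 5 → Group B. barley → length 6 → Group A.

Group B, Group B, Group B, Group A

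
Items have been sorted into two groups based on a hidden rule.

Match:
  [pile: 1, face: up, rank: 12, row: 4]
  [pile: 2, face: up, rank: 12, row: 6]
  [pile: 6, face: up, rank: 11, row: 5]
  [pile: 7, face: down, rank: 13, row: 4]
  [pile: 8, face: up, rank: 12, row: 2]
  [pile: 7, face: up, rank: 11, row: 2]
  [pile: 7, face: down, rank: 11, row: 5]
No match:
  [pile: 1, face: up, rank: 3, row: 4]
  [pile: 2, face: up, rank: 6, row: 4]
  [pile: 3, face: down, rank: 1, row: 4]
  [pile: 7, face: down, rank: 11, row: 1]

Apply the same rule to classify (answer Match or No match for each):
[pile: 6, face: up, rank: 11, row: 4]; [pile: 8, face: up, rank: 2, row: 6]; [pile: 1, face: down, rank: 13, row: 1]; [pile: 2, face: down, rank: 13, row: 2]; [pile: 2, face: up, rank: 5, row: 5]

Match, No match, No match, Match, No match

All 'Match' examples share one property — row ≥ 2 AND rank ≥ 11 — and every 'No match' example lacks it.
[pile: 6, face: up, rank: 11, row: 4] — row = 4, rank = 11, hence Match.
[pile: 8, face: up, rank: 2, row: 6] — row = 6, rank = 2, hence No match.
[pile: 1, face: down, rank: 13, row: 1] — row = 1, rank = 13, hence No match.
[pile: 2, face: down, rank: 13, row: 2] — row = 2, rank = 13, hence Match.
[pile: 2, face: up, rank: 5, row: 5] — row = 5, rank = 5, hence No match.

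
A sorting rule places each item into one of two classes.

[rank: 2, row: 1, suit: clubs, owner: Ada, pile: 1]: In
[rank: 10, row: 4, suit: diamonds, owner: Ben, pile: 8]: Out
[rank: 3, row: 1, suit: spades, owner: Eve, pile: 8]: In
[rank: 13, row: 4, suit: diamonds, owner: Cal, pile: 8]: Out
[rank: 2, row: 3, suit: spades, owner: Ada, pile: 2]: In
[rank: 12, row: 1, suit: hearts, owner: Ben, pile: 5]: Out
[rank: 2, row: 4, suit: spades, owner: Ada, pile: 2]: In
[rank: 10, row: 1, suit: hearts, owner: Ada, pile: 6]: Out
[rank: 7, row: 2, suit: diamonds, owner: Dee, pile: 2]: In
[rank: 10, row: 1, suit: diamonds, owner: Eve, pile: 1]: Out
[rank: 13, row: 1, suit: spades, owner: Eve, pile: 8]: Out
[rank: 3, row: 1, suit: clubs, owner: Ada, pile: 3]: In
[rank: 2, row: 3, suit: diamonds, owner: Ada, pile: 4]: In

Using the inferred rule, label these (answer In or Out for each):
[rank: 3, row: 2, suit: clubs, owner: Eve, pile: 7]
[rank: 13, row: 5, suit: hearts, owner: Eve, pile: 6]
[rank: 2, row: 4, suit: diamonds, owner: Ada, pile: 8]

The rule appears to be: rank ≤ 7.
[rank: 3, row: 2, suit: clubs, owner: Eve, pile: 7] — rank = 3, hence In. [rank: 13, row: 5, suit: hearts, owner: Eve, pile: 6] — rank = 13, hence Out. [rank: 2, row: 4, suit: diamonds, owner: Ada, pile: 8] — rank = 2, hence In.

In, Out, In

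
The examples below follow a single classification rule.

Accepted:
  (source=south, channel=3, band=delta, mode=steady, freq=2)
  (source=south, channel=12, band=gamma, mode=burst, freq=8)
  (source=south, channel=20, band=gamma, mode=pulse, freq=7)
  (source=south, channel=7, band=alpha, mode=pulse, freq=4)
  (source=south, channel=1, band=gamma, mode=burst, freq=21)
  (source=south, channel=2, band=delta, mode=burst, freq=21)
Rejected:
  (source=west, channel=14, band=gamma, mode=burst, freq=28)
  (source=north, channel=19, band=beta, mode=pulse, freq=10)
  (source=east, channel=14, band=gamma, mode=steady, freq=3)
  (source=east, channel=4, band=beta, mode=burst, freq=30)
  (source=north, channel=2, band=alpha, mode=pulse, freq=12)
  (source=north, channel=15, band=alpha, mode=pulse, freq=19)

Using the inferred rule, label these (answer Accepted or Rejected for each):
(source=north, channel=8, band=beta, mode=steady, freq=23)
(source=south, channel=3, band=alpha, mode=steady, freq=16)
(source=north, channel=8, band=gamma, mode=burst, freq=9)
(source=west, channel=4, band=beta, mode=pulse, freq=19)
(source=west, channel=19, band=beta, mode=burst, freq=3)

The common property of the 'Accepted' items is: source is south. No 'Rejected' item has it.
(source=north, channel=8, band=beta, mode=steady, freq=23) → source is north → Rejected. (source=south, channel=3, band=alpha, mode=steady, freq=16) → source is south → Accepted. (source=north, channel=8, band=gamma, mode=burst, freq=9) → source is north → Rejected. (source=west, channel=4, band=beta, mode=pulse, freq=19) → source is west → Rejected. (source=west, channel=19, band=beta, mode=burst, freq=3) → source is west → Rejected.

Rejected, Accepted, Rejected, Rejected, Rejected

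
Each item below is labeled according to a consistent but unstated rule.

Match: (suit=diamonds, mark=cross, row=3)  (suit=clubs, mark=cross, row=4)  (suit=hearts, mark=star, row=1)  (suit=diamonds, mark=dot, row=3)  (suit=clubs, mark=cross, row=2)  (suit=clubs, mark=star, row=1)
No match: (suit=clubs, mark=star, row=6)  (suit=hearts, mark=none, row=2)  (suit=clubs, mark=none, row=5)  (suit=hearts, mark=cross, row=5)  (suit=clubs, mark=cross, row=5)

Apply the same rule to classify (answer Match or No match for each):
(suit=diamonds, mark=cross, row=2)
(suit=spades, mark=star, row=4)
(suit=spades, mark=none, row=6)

Match, Match, No match

A rule that fits every label: mark is not none AND row ≤ 4 — true of each 'Match' example, false of each 'No match' one.
Match: (suit=diamonds, mark=cross, row=2), since mark is cross, row = 2. Match: (suit=spades, mark=star, row=4), since mark is star, row = 4. No match: (suit=spades, mark=none, row=6), since mark is none, row = 6.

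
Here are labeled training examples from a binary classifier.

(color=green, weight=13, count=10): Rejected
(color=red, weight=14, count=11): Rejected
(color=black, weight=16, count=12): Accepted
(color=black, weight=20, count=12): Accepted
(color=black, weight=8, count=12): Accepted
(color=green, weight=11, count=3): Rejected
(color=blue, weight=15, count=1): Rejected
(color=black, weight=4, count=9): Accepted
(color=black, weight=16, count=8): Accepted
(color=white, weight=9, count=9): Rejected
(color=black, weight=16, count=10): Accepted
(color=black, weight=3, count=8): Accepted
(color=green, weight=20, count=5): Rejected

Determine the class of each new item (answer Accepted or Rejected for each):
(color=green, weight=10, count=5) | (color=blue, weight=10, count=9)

Rejected, Rejected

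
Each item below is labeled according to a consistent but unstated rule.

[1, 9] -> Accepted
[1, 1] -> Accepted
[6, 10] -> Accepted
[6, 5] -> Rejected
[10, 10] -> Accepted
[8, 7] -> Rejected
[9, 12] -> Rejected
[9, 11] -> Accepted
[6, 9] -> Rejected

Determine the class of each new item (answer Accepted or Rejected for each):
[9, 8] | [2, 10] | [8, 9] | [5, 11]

Rejected, Accepted, Rejected, Accepted

The rule appears to be: sum is even.
[9, 8]: 9+8 = 17, does not fit → Rejected.
[2, 10]: 2+10 = 12, has this property → Accepted.
[8, 9]: 8+9 = 17, does not fit → Rejected.
[5, 11]: 5+11 = 16, has this property → Accepted.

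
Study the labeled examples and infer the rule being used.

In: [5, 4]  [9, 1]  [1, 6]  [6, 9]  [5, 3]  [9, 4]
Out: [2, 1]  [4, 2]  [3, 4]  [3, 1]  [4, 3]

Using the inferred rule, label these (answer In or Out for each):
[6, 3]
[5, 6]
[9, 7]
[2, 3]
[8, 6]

In, In, In, Out, In

Rule: max ≥ 5. This holds for each 'In' example and fails for each 'Out' one.
[6, 3] — max 6, hence In.
[5, 6] — max 6, hence In.
[9, 7] — max 9, hence In.
[2, 3] — max 3, hence Out.
[8, 6] — max 8, hence In.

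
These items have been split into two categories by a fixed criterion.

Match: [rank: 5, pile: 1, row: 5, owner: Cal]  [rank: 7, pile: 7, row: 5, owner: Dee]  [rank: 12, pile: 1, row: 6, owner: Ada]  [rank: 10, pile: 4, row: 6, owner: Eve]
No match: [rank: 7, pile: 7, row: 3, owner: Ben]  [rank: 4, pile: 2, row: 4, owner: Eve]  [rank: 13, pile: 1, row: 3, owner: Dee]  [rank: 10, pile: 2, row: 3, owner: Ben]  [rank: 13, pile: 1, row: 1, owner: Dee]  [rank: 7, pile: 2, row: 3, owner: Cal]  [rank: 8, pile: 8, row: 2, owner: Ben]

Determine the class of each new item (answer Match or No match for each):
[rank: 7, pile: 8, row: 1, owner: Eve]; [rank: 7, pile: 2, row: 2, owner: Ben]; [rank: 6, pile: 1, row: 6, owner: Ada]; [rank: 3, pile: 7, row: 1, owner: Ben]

One predicate separates the groups cleanly: row ≥ 5.
[rank: 7, pile: 8, row: 1, owner: Eve]: row = 1 — does not fit, so No match.
[rank: 7, pile: 2, row: 2, owner: Ben]: row = 2 — does not fit, so No match.
[rank: 6, pile: 1, row: 6, owner: Ada]: row = 6 — qualifies, so Match.
[rank: 3, pile: 7, row: 1, owner: Ben]: row = 1 — does not fit, so No match.

No match, No match, Match, No match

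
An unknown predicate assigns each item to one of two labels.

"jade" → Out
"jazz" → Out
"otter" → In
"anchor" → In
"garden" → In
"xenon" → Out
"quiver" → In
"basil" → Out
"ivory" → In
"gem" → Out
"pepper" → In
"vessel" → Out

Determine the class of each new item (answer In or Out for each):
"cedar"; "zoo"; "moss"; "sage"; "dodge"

Rule: contains 'r'. This holds for each 'In' example and fails for each 'Out' one.
In: "cedar", since has 'r'. Out: "zoo", since no 'r'. Out: "moss", since no 'r'. Out: "sage", since no 'r'. Out: "dodge", since no 'r'.

In, Out, Out, Out, Out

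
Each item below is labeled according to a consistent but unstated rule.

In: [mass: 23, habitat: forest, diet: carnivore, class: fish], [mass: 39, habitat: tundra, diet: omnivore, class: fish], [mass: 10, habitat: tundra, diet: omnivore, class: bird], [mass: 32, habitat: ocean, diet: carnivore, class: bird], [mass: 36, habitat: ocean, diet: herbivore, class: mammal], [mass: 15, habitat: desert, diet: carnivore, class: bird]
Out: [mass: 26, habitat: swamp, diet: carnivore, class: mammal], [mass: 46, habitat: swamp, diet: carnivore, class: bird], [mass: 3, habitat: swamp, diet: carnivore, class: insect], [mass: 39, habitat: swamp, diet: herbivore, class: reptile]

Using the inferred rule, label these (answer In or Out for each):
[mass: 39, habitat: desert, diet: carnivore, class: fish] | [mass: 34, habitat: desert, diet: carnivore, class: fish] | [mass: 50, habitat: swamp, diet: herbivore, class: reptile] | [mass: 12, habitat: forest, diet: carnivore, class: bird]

The pattern is that an item is 'In' exactly when: habitat is not swamp.
[mass: 39, habitat: desert, diet: carnivore, class: fish] → habitat is desert → In.
[mass: 34, habitat: desert, diet: carnivore, class: fish] → habitat is desert → In.
[mass: 50, habitat: swamp, diet: herbivore, class: reptile] → habitat is swamp → Out.
[mass: 12, habitat: forest, diet: carnivore, class: bird] → habitat is forest → In.

In, In, Out, In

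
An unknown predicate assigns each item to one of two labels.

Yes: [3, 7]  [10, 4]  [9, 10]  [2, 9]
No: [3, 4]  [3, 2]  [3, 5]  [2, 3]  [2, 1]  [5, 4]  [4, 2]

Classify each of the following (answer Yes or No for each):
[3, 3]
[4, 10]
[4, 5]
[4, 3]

The classifier is using: sum ≥ 10.
[3, 3] — 3+3 = 6, hence No.
[4, 10] — 4+10 = 14, hence Yes.
[4, 5] — 4+5 = 9, hence No.
[4, 3] — 4+3 = 7, hence No.

No, Yes, No, No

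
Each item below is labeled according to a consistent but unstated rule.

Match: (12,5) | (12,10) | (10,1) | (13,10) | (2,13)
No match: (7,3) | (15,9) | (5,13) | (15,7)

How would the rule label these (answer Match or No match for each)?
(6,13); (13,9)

The classifier is using: product is even.
(6,13): Match (6·13 = 78).
(13,9): No match (13·9 = 117).

Match, No match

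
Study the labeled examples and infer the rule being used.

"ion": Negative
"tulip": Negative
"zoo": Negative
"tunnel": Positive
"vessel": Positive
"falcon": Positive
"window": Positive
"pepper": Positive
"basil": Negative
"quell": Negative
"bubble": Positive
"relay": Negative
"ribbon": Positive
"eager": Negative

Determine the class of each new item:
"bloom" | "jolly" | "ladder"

The simplest hypothesis consistent with all the labels is: even length.
"bloom" → length 5 → Negative.
"jolly" → length 5 → Negative.
"ladder" → length 6 → Positive.

Negative, Negative, Positive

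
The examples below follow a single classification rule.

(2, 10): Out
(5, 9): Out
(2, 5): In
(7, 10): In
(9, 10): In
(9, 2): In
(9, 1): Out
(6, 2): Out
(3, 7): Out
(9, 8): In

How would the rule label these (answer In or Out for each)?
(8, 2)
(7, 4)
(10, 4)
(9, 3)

Out, In, Out, Out

Comparing the two groups points to one rule — sum is odd.
(8, 2) → 8+2 = 10 → Out. (7, 4) → 7+4 = 11 → In. (10, 4) → 10+4 = 14 → Out. (9, 3) → 9+3 = 12 → Out.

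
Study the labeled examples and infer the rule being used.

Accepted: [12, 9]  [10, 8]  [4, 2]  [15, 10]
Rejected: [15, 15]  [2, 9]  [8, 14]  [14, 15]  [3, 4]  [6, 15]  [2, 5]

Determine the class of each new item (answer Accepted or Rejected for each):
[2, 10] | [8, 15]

The classifier is using: first > second.

Rejected, Rejected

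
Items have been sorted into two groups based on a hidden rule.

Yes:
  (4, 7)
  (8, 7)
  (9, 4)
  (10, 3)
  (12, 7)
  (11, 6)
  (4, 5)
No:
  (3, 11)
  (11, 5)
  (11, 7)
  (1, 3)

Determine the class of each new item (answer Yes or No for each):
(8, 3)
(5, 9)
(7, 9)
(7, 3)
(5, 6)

Every 'Yes' example satisfies: sum is odd. None of the 'No' examples do.
(8, 3) — 8+3 = 11, hence Yes. (5, 9) — 5+9 = 14, hence No. (7, 9) — 7+9 = 16, hence No. (7, 3) — 7+3 = 10, hence No. (5, 6) — 5+6 = 11, hence Yes.

Yes, No, No, No, Yes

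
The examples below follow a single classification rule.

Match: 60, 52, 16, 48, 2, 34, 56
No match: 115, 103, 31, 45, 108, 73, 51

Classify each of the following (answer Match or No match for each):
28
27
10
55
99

The distinguishing property — even AND at most 60 — holds for all the 'Match' cases and none of the 'No match' cases.
28 — 28 is even, 28 ≤ 60, hence Match.
27 — 27 is odd, 27 ≤ 60, hence No match.
10 — 10 is even, 10 ≤ 60, hence Match.
55 — 55 is odd, 55 ≤ 60, hence No match.
99 — 99 is odd, 99 > 60, hence No match.

Match, No match, Match, No match, No match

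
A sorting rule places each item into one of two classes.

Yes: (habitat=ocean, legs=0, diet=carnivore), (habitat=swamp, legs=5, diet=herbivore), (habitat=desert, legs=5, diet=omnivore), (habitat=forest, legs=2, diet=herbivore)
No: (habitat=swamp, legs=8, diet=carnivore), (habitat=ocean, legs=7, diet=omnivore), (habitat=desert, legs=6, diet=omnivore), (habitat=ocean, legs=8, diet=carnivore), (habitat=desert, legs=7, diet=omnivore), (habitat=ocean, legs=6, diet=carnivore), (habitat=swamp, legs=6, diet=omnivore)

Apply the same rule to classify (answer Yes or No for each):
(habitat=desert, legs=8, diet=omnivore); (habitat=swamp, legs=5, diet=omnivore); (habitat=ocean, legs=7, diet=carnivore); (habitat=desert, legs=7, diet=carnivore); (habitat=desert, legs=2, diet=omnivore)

One predicate separates the groups cleanly: legs ≤ 5.
(habitat=desert, legs=8, diet=omnivore): No (legs = 8). (habitat=swamp, legs=5, diet=omnivore): Yes (legs = 5). (habitat=ocean, legs=7, diet=carnivore): No (legs = 7). (habitat=desert, legs=7, diet=carnivore): No (legs = 7). (habitat=desert, legs=2, diet=omnivore): Yes (legs = 2).

No, Yes, No, No, Yes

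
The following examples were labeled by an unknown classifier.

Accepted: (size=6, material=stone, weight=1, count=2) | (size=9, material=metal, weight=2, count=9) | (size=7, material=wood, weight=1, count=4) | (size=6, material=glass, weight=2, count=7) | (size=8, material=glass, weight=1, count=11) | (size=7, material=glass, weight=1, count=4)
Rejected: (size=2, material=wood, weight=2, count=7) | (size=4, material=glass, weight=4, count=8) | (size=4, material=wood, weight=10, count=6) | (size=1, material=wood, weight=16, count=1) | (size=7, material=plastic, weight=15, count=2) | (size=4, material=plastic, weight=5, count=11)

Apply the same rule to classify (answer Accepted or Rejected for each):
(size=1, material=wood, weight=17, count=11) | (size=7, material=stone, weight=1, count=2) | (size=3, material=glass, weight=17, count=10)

Rejected, Accepted, Rejected

One predicate separates the groups cleanly: weight ≤ 2 AND size ≥ 4.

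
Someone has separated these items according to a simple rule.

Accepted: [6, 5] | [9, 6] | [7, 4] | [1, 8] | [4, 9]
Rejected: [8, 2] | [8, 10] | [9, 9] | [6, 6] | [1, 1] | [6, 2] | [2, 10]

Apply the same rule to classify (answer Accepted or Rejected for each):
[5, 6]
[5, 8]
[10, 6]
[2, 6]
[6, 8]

Accepted, Accepted, Rejected, Rejected, Rejected

Comparing the two groups points to one rule — sum is odd.
[5, 6]: 5+6 = 11 — fits, so Accepted.
[5, 8]: 5+8 = 13 — fits, so Accepted.
[10, 6]: 10+6 = 16 — fails the rule, so Rejected.
[2, 6]: 2+6 = 8 — fails the rule, so Rejected.
[6, 8]: 6+8 = 14 — fails the rule, so Rejected.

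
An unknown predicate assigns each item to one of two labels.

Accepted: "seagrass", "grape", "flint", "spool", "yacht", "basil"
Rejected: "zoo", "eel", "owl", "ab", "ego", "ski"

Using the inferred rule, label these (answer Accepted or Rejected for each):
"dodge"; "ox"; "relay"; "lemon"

Accepted, Rejected, Accepted, Accepted

Every 'Accepted' example satisfies: length ≥ 5. None of the 'Rejected' examples do.
"dodge" → length 5 → Accepted.
"ox" → length 2 → Rejected.
"relay" → length 5 → Accepted.
"lemon" → length 5 → Accepted.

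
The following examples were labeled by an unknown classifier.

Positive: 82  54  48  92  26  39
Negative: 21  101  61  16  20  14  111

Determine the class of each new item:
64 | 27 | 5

Positive, Positive, Negative

A rule that fits every label: digit sum ≥ 8 — true of each 'Positive' example, false of each 'Negative' one.
64 → digit sum 6+4 = 10 → Positive.
27 → digit sum 2+7 = 9 → Positive.
5 → digit sum 5 → Negative.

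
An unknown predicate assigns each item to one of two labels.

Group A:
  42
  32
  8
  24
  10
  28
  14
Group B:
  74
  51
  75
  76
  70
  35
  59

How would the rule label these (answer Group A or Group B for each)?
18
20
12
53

Group A, Group A, Group A, Group B

Every 'Group A' example satisfies: even AND at most 42. None of the 'Group B' examples do.
18 → 18 is even, 18 ≤ 42 → Group A. 20 → 20 is even, 20 ≤ 42 → Group A. 12 → 12 is even, 12 ≤ 42 → Group A. 53 → 53 is odd, 53 > 42 → Group B.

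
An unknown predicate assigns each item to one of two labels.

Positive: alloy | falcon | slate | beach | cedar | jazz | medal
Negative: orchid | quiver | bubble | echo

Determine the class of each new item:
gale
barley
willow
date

Positive, Positive, Negative, Positive

Comparing the two groups points to one rule — contains 'a'.
gale → has 'a' → Positive.
barley → has 'a' → Positive.
willow → no 'a' → Negative.
date → has 'a' → Positive.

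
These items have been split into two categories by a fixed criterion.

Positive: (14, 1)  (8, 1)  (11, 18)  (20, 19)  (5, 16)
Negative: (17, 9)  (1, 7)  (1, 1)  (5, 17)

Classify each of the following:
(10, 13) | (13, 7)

Positive, Negative

Every 'Positive' example satisfies: sum is odd. None of the 'Negative' examples do.
Positive: (10, 13), since 10+13 = 23.
Negative: (13, 7), since 13+7 = 20.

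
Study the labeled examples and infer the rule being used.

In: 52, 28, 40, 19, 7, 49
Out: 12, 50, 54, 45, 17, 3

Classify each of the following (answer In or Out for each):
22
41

In, Out

The simplest hypothesis consistent with all the labels is: ≡ 1 (mod 3).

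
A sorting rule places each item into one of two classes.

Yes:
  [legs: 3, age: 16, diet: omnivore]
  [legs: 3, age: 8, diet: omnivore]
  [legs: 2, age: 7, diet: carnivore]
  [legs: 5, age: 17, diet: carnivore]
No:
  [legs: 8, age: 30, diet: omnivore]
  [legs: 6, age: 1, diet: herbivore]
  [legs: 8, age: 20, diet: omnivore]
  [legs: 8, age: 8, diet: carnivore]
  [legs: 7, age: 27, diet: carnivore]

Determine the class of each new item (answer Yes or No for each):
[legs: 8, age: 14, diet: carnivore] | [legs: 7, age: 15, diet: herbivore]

The common property of the 'Yes' items is: legs ≤ 5. No 'No' item has it.
[legs: 8, age: 14, diet: carnivore]: No (legs = 8). [legs: 7, age: 15, diet: herbivore]: No (legs = 7).

No, No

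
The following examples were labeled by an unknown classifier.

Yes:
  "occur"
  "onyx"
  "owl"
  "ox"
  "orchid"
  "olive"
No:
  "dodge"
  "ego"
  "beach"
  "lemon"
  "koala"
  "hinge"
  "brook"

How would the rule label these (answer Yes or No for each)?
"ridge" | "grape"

No, No

A rule that fits every label: starts with 'o' — true of each 'Yes' example, false of each 'No' one.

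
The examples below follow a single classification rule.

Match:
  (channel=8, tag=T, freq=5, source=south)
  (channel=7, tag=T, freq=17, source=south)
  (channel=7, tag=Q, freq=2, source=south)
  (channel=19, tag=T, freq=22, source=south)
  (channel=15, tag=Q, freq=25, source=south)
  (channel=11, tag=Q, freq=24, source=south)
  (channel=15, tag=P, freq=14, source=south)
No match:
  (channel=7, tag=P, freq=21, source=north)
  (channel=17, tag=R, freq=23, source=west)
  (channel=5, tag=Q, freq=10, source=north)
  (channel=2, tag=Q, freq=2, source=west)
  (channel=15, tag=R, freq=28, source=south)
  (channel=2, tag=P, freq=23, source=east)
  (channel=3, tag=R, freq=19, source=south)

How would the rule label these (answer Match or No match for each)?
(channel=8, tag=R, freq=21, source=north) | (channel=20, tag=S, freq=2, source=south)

No match, Match

The pattern is that an item is 'Match' exactly when: source is south AND tag is not R.
(channel=8, tag=R, freq=21, source=north): source is north, tag is R, fails the rule → No match. (channel=20, tag=S, freq=2, source=south): source is south, tag is S, matches → Match.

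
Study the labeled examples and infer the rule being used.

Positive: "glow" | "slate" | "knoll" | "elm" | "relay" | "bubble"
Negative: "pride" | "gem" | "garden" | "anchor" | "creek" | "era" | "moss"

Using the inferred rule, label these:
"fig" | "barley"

Negative, Positive

The rule appears to be: contains 'l'.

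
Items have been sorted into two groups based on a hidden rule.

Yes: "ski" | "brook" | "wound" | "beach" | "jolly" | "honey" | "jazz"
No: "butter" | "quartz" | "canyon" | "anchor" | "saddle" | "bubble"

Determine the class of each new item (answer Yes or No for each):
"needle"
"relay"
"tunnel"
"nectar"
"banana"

The pattern is that an item is 'Yes' exactly when: length ≤ 5.

No, Yes, No, No, No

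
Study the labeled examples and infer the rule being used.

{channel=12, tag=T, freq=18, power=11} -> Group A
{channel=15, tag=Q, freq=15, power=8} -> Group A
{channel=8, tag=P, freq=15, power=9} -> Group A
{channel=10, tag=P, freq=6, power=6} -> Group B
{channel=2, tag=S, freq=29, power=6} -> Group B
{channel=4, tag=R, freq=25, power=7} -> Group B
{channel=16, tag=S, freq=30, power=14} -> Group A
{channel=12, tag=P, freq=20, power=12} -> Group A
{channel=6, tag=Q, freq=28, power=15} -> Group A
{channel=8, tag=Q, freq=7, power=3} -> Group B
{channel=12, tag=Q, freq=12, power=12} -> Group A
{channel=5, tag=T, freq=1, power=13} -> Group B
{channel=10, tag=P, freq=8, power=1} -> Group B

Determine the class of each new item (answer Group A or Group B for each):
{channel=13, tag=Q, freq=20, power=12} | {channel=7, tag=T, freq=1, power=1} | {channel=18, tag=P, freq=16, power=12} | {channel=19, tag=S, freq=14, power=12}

Group A, Group B, Group A, Group A

The pattern is that an item is 'Group A' exactly when: power ≥ 8 AND freq ≥ 6.
{channel=13, tag=Q, freq=20, power=12}: power = 12, freq = 20, qualifies → Group A.
{channel=7, tag=T, freq=1, power=1}: power = 1, freq = 1, fails the rule → Group B.
{channel=18, tag=P, freq=16, power=12}: power = 12, freq = 16, qualifies → Group A.
{channel=19, tag=S, freq=14, power=12}: power = 12, freq = 14, qualifies → Group A.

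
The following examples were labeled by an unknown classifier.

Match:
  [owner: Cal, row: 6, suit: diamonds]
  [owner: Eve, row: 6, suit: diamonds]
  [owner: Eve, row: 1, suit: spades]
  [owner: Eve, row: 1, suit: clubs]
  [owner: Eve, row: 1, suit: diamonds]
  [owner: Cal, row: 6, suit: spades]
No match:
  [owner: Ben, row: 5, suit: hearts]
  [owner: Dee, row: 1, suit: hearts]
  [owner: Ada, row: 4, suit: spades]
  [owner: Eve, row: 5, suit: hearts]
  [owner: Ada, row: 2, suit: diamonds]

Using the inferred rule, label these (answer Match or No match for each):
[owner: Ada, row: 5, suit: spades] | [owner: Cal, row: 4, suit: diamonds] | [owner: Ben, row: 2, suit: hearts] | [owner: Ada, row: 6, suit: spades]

The pattern is that an item is 'Match' exactly when: suit is not hearts AND owner is not Ada.
No match: [owner: Ada, row: 5, suit: spades], since suit is spades, owner is Ada.
Match: [owner: Cal, row: 4, suit: diamonds], since suit is diamonds, owner is Cal.
No match: [owner: Ben, row: 2, suit: hearts], since suit is hearts, owner is Ben.
No match: [owner: Ada, row: 6, suit: spades], since suit is spades, owner is Ada.

No match, Match, No match, No match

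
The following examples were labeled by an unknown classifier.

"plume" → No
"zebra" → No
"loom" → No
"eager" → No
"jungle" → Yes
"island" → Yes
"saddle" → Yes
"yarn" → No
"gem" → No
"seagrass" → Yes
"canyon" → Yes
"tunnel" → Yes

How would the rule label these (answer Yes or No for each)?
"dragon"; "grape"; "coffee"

Yes, No, Yes

The distinguishing property — length ≥ 6 — holds for all the 'Yes' cases and none of the 'No' cases.
"dragon": length 6 — qualifies, so Yes. "grape": length 5 — fails this test, so No. "coffee": length 6 — qualifies, so Yes.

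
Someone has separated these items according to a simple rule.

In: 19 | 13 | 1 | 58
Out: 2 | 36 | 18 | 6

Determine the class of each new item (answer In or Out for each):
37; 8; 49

In, Out, In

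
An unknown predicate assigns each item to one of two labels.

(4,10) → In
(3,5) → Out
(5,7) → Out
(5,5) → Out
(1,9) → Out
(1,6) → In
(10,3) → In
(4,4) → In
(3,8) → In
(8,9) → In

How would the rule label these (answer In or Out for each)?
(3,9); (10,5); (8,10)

Every 'In' example satisfies: product is even. None of the 'Out' examples do.
(3,9): Out (3·9 = 27). (10,5): In (10·5 = 50). (8,10): In (8·10 = 80).

Out, In, In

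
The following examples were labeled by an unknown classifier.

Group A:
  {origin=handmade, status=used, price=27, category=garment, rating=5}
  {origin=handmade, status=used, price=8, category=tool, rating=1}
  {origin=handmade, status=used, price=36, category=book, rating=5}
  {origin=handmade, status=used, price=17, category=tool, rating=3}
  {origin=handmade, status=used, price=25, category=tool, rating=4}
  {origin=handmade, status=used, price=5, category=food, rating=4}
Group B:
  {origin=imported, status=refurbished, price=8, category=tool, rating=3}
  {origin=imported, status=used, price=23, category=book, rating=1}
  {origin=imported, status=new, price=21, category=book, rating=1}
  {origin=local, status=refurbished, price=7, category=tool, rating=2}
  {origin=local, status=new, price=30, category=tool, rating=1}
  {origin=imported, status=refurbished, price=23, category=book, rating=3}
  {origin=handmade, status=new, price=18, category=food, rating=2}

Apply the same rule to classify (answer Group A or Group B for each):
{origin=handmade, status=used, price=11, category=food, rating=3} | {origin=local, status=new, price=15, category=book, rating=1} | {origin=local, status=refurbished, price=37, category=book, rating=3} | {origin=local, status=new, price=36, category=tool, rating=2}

Group A, Group B, Group B, Group B

Rule: status is used AND origin is handmade. This holds for each 'Group A' example and fails for each 'Group B' one.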